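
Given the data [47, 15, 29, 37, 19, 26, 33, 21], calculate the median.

27.5

Step 1: Sort the data in ascending order: [15, 19, 21, 26, 29, 33, 37, 47]
Step 2: The number of values is n = 8.
Step 3: Since n is even, the median is the average of positions 4 and 5:
  Median = (26 + 29) / 2 = 27.5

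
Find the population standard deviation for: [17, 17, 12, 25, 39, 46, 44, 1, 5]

15.7441

Step 1: Compute the mean: 22.8889
Step 2: Sum of squared deviations from the mean: 2230.8889
Step 3: Population variance = 2230.8889 / 9 = 247.8765
Step 4: Standard deviation = sqrt(247.8765) = 15.7441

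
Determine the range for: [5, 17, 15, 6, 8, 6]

12

Step 1: Identify the maximum value: max = 17
Step 2: Identify the minimum value: min = 5
Step 3: Range = max - min = 17 - 5 = 12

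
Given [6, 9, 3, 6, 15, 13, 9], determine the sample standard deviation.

4.1918

Step 1: Compute the mean: 8.7143
Step 2: Sum of squared deviations from the mean: 105.4286
Step 3: Sample variance = 105.4286 / 6 = 17.5714
Step 4: Standard deviation = sqrt(17.5714) = 4.1918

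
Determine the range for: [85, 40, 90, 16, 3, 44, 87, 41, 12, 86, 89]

87

Step 1: Identify the maximum value: max = 90
Step 2: Identify the minimum value: min = 3
Step 3: Range = max - min = 90 - 3 = 87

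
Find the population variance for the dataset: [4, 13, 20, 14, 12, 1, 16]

38.2449

Step 1: Compute the mean: (4 + 13 + 20 + 14 + 12 + 1 + 16) / 7 = 11.4286
Step 2: Compute squared deviations from the mean:
  (4 - 11.4286)^2 = 55.1837
  (13 - 11.4286)^2 = 2.4694
  (20 - 11.4286)^2 = 73.4694
  (14 - 11.4286)^2 = 6.6122
  (12 - 11.4286)^2 = 0.3265
  (1 - 11.4286)^2 = 108.7551
  (16 - 11.4286)^2 = 20.898
Step 3: Sum of squared deviations = 267.7143
Step 4: Population variance = 267.7143 / 7 = 38.2449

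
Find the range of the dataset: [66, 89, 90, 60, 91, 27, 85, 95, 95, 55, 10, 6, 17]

89

Step 1: Identify the maximum value: max = 95
Step 2: Identify the minimum value: min = 6
Step 3: Range = max - min = 95 - 6 = 89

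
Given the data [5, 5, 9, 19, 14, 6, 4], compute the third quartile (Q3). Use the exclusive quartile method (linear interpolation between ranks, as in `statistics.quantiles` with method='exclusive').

14

Step 1: Sort the data: [4, 5, 5, 6, 9, 14, 19]
Step 2: n = 7
Step 3: Using the exclusive quartile method:
  Q1 = 5
  Q2 (median) = 6
  Q3 = 14
  IQR = Q3 - Q1 = 14 - 5 = 9
Step 4: Q3 = 14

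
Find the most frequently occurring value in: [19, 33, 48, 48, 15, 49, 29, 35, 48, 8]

48

Step 1: Count the frequency of each value:
  8: appears 1 time(s)
  15: appears 1 time(s)
  19: appears 1 time(s)
  29: appears 1 time(s)
  33: appears 1 time(s)
  35: appears 1 time(s)
  48: appears 3 time(s)
  49: appears 1 time(s)
Step 2: The value 48 appears most frequently (3 times).
Step 3: Mode = 48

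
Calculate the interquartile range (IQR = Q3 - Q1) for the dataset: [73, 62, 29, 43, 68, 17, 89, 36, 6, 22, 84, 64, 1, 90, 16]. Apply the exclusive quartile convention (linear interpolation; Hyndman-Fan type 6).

56

Step 1: Sort the data: [1, 6, 16, 17, 22, 29, 36, 43, 62, 64, 68, 73, 84, 89, 90]
Step 2: n = 15
Step 3: Using the exclusive quartile method:
  Q1 = 17
  Q2 (median) = 43
  Q3 = 73
  IQR = Q3 - Q1 = 73 - 17 = 56
Step 4: IQR = 56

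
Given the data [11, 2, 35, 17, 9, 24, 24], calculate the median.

17

Step 1: Sort the data in ascending order: [2, 9, 11, 17, 24, 24, 35]
Step 2: The number of values is n = 7.
Step 3: Since n is odd, the median is the middle value at position 4: 17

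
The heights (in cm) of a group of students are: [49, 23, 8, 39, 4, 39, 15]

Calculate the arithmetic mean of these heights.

25.2857

Step 1: Sum all values: 49 + 23 + 8 + 39 + 4 + 39 + 15 = 177
Step 2: Count the number of values: n = 7
Step 3: Mean = sum / n = 177 / 7 = 25.2857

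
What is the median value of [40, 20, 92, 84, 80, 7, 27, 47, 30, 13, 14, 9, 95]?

30

Step 1: Sort the data in ascending order: [7, 9, 13, 14, 20, 27, 30, 40, 47, 80, 84, 92, 95]
Step 2: The number of values is n = 13.
Step 3: Since n is odd, the median is the middle value at position 7: 30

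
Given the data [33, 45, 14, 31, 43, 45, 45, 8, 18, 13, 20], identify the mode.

45

Step 1: Count the frequency of each value:
  8: appears 1 time(s)
  13: appears 1 time(s)
  14: appears 1 time(s)
  18: appears 1 time(s)
  20: appears 1 time(s)
  31: appears 1 time(s)
  33: appears 1 time(s)
  43: appears 1 time(s)
  45: appears 3 time(s)
Step 2: The value 45 appears most frequently (3 times).
Step 3: Mode = 45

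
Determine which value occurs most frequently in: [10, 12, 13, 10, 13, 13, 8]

13

Step 1: Count the frequency of each value:
  8: appears 1 time(s)
  10: appears 2 time(s)
  12: appears 1 time(s)
  13: appears 3 time(s)
Step 2: The value 13 appears most frequently (3 times).
Step 3: Mode = 13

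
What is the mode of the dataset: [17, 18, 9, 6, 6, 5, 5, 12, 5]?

5

Step 1: Count the frequency of each value:
  5: appears 3 time(s)
  6: appears 2 time(s)
  9: appears 1 time(s)
  12: appears 1 time(s)
  17: appears 1 time(s)
  18: appears 1 time(s)
Step 2: The value 5 appears most frequently (3 times).
Step 3: Mode = 5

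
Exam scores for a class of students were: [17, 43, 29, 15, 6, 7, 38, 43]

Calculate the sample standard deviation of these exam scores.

15.4988

Step 1: Compute the mean: 24.75
Step 2: Sum of squared deviations from the mean: 1681.5
Step 3: Sample variance = 1681.5 / 7 = 240.2143
Step 4: Standard deviation = sqrt(240.2143) = 15.4988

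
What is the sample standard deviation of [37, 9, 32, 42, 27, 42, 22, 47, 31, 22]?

11.5321

Step 1: Compute the mean: 31.1
Step 2: Sum of squared deviations from the mean: 1196.9
Step 3: Sample variance = 1196.9 / 9 = 132.9889
Step 4: Standard deviation = sqrt(132.9889) = 11.5321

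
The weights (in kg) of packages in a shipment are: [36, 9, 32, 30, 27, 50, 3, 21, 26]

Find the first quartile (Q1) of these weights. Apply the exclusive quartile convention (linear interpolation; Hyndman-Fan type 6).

15

Step 1: Sort the data: [3, 9, 21, 26, 27, 30, 32, 36, 50]
Step 2: n = 9
Step 3: Using the exclusive quartile method:
  Q1 = 15
  Q2 (median) = 27
  Q3 = 34
  IQR = Q3 - Q1 = 34 - 15 = 19
Step 4: Q1 = 15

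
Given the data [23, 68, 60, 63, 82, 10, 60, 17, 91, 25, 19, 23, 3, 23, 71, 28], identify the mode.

23

Step 1: Count the frequency of each value:
  3: appears 1 time(s)
  10: appears 1 time(s)
  17: appears 1 time(s)
  19: appears 1 time(s)
  23: appears 3 time(s)
  25: appears 1 time(s)
  28: appears 1 time(s)
  60: appears 2 time(s)
  63: appears 1 time(s)
  68: appears 1 time(s)
  71: appears 1 time(s)
  82: appears 1 time(s)
  91: appears 1 time(s)
Step 2: The value 23 appears most frequently (3 times).
Step 3: Mode = 23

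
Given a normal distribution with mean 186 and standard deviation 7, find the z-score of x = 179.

-1

Step 1: Recall the z-score formula: z = (x - mu) / sigma
Step 2: Substitute values: z = (179 - 186) / 7
Step 3: z = -7 / 7 = -1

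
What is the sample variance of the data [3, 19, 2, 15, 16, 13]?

50.6667

Step 1: Compute the mean: (3 + 19 + 2 + 15 + 16 + 13) / 6 = 11.3333
Step 2: Compute squared deviations from the mean:
  (3 - 11.3333)^2 = 69.4444
  (19 - 11.3333)^2 = 58.7778
  (2 - 11.3333)^2 = 87.1111
  (15 - 11.3333)^2 = 13.4444
  (16 - 11.3333)^2 = 21.7778
  (13 - 11.3333)^2 = 2.7778
Step 3: Sum of squared deviations = 253.3333
Step 4: Sample variance = 253.3333 / 5 = 50.6667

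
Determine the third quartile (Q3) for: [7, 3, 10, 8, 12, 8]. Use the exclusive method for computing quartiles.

10.5

Step 1: Sort the data: [3, 7, 8, 8, 10, 12]
Step 2: n = 6
Step 3: Using the exclusive quartile method:
  Q1 = 6
  Q2 (median) = 8
  Q3 = 10.5
  IQR = Q3 - Q1 = 10.5 - 6 = 4.5
Step 4: Q3 = 10.5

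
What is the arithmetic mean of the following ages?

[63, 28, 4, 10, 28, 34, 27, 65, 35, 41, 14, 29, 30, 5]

29.5

Step 1: Sum all values: 63 + 28 + 4 + 10 + 28 + 34 + 27 + 65 + 35 + 41 + 14 + 29 + 30 + 5 = 413
Step 2: Count the number of values: n = 14
Step 3: Mean = sum / n = 413 / 14 = 29.5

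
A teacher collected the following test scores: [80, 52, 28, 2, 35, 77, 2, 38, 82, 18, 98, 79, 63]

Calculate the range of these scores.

96

Step 1: Identify the maximum value: max = 98
Step 2: Identify the minimum value: min = 2
Step 3: Range = max - min = 98 - 2 = 96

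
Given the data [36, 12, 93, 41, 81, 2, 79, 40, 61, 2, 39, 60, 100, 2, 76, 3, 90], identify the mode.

2

Step 1: Count the frequency of each value:
  2: appears 3 time(s)
  3: appears 1 time(s)
  12: appears 1 time(s)
  36: appears 1 time(s)
  39: appears 1 time(s)
  40: appears 1 time(s)
  41: appears 1 time(s)
  60: appears 1 time(s)
  61: appears 1 time(s)
  76: appears 1 time(s)
  79: appears 1 time(s)
  81: appears 1 time(s)
  90: appears 1 time(s)
  93: appears 1 time(s)
  100: appears 1 time(s)
Step 2: The value 2 appears most frequently (3 times).
Step 3: Mode = 2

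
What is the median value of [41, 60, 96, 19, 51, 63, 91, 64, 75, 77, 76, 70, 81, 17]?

67

Step 1: Sort the data in ascending order: [17, 19, 41, 51, 60, 63, 64, 70, 75, 76, 77, 81, 91, 96]
Step 2: The number of values is n = 14.
Step 3: Since n is even, the median is the average of positions 7 and 8:
  Median = (64 + 70) / 2 = 67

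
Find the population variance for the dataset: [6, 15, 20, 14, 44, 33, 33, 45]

185.4375

Step 1: Compute the mean: (6 + 15 + 20 + 14 + 44 + 33 + 33 + 45) / 8 = 26.25
Step 2: Compute squared deviations from the mean:
  (6 - 26.25)^2 = 410.0625
  (15 - 26.25)^2 = 126.5625
  (20 - 26.25)^2 = 39.0625
  (14 - 26.25)^2 = 150.0625
  (44 - 26.25)^2 = 315.0625
  (33 - 26.25)^2 = 45.5625
  (33 - 26.25)^2 = 45.5625
  (45 - 26.25)^2 = 351.5625
Step 3: Sum of squared deviations = 1483.5
Step 4: Population variance = 1483.5 / 8 = 185.4375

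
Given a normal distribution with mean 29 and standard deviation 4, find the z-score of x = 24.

-1.25

Step 1: Recall the z-score formula: z = (x - mu) / sigma
Step 2: Substitute values: z = (24 - 29) / 4
Step 3: z = -5 / 4 = -1.25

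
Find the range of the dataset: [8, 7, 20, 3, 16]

17

Step 1: Identify the maximum value: max = 20
Step 2: Identify the minimum value: min = 3
Step 3: Range = max - min = 20 - 3 = 17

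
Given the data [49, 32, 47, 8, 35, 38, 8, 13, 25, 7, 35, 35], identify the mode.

35

Step 1: Count the frequency of each value:
  7: appears 1 time(s)
  8: appears 2 time(s)
  13: appears 1 time(s)
  25: appears 1 time(s)
  32: appears 1 time(s)
  35: appears 3 time(s)
  38: appears 1 time(s)
  47: appears 1 time(s)
  49: appears 1 time(s)
Step 2: The value 35 appears most frequently (3 times).
Step 3: Mode = 35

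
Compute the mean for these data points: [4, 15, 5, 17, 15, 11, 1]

9.7143

Step 1: Sum all values: 4 + 15 + 5 + 17 + 15 + 11 + 1 = 68
Step 2: Count the number of values: n = 7
Step 3: Mean = sum / n = 68 / 7 = 9.7143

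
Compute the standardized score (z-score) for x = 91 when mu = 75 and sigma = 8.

2

Step 1: Recall the z-score formula: z = (x - mu) / sigma
Step 2: Substitute values: z = (91 - 75) / 8
Step 3: z = 16 / 8 = 2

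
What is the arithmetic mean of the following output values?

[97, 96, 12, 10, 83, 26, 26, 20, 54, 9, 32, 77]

45.1667

Step 1: Sum all values: 97 + 96 + 12 + 10 + 83 + 26 + 26 + 20 + 54 + 9 + 32 + 77 = 542
Step 2: Count the number of values: n = 12
Step 3: Mean = sum / n = 542 / 12 = 45.1667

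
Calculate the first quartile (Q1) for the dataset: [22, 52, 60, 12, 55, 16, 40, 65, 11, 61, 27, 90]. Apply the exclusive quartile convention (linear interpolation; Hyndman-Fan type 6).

17.5

Step 1: Sort the data: [11, 12, 16, 22, 27, 40, 52, 55, 60, 61, 65, 90]
Step 2: n = 12
Step 3: Using the exclusive quartile method:
  Q1 = 17.5
  Q2 (median) = 46
  Q3 = 60.75
  IQR = Q3 - Q1 = 60.75 - 17.5 = 43.25
Step 4: Q1 = 17.5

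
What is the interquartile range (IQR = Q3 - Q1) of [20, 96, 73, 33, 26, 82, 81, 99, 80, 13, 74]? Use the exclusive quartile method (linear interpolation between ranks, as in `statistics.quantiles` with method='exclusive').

56

Step 1: Sort the data: [13, 20, 26, 33, 73, 74, 80, 81, 82, 96, 99]
Step 2: n = 11
Step 3: Using the exclusive quartile method:
  Q1 = 26
  Q2 (median) = 74
  Q3 = 82
  IQR = Q3 - Q1 = 82 - 26 = 56
Step 4: IQR = 56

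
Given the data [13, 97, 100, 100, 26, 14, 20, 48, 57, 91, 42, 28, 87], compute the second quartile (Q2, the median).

48

Step 1: Sort the data: [13, 14, 20, 26, 28, 42, 48, 57, 87, 91, 97, 100, 100]
Step 2: n = 13
Step 3: Q2 is the median. Since n is odd, it is the middle value at position 7: 48
Step 4: Q2 = 48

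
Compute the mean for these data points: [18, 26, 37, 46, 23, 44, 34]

32.5714

Step 1: Sum all values: 18 + 26 + 37 + 46 + 23 + 44 + 34 = 228
Step 2: Count the number of values: n = 7
Step 3: Mean = sum / n = 228 / 7 = 32.5714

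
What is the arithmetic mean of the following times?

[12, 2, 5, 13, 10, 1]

7.1667

Step 1: Sum all values: 12 + 2 + 5 + 13 + 10 + 1 = 43
Step 2: Count the number of values: n = 6
Step 3: Mean = sum / n = 43 / 6 = 7.1667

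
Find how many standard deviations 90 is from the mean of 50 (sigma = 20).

2

Step 1: Recall the z-score formula: z = (x - mu) / sigma
Step 2: Substitute values: z = (90 - 50) / 20
Step 3: z = 40 / 20 = 2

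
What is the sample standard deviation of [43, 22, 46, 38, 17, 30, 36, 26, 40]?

9.9177

Step 1: Compute the mean: 33.1111
Step 2: Sum of squared deviations from the mean: 786.8889
Step 3: Sample variance = 786.8889 / 8 = 98.3611
Step 4: Standard deviation = sqrt(98.3611) = 9.9177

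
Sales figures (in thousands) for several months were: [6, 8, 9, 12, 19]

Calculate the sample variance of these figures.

25.7

Step 1: Compute the mean: (6 + 8 + 9 + 12 + 19) / 5 = 10.8
Step 2: Compute squared deviations from the mean:
  (6 - 10.8)^2 = 23.04
  (8 - 10.8)^2 = 7.84
  (9 - 10.8)^2 = 3.24
  (12 - 10.8)^2 = 1.44
  (19 - 10.8)^2 = 67.24
Step 3: Sum of squared deviations = 102.8
Step 4: Sample variance = 102.8 / 4 = 25.7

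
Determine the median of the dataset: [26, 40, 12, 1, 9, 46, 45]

26

Step 1: Sort the data in ascending order: [1, 9, 12, 26, 40, 45, 46]
Step 2: The number of values is n = 7.
Step 3: Since n is odd, the median is the middle value at position 4: 26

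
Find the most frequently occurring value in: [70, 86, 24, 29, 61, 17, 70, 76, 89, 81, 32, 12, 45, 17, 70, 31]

70

Step 1: Count the frequency of each value:
  12: appears 1 time(s)
  17: appears 2 time(s)
  24: appears 1 time(s)
  29: appears 1 time(s)
  31: appears 1 time(s)
  32: appears 1 time(s)
  45: appears 1 time(s)
  61: appears 1 time(s)
  70: appears 3 time(s)
  76: appears 1 time(s)
  81: appears 1 time(s)
  86: appears 1 time(s)
  89: appears 1 time(s)
Step 2: The value 70 appears most frequently (3 times).
Step 3: Mode = 70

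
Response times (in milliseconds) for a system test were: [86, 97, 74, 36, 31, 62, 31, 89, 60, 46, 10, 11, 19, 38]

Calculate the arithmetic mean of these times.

49.2857

Step 1: Sum all values: 86 + 97 + 74 + 36 + 31 + 62 + 31 + 89 + 60 + 46 + 10 + 11 + 19 + 38 = 690
Step 2: Count the number of values: n = 14
Step 3: Mean = sum / n = 690 / 14 = 49.2857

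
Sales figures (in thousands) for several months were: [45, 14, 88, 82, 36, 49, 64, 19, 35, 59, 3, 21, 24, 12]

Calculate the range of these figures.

85

Step 1: Identify the maximum value: max = 88
Step 2: Identify the minimum value: min = 3
Step 3: Range = max - min = 88 - 3 = 85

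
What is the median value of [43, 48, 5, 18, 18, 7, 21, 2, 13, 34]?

18

Step 1: Sort the data in ascending order: [2, 5, 7, 13, 18, 18, 21, 34, 43, 48]
Step 2: The number of values is n = 10.
Step 3: Since n is even, the median is the average of positions 5 and 6:
  Median = (18 + 18) / 2 = 18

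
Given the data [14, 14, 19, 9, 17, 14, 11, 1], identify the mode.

14

Step 1: Count the frequency of each value:
  1: appears 1 time(s)
  9: appears 1 time(s)
  11: appears 1 time(s)
  14: appears 3 time(s)
  17: appears 1 time(s)
  19: appears 1 time(s)
Step 2: The value 14 appears most frequently (3 times).
Step 3: Mode = 14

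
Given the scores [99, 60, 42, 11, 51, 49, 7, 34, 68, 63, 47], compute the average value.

48.2727

Step 1: Sum all values: 99 + 60 + 42 + 11 + 51 + 49 + 7 + 34 + 68 + 63 + 47 = 531
Step 2: Count the number of values: n = 11
Step 3: Mean = sum / n = 531 / 11 = 48.2727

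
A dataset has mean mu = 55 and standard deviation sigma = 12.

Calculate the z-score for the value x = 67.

1

Step 1: Recall the z-score formula: z = (x - mu) / sigma
Step 2: Substitute values: z = (67 - 55) / 12
Step 3: z = 12 / 12 = 1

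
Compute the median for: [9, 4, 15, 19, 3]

9

Step 1: Sort the data in ascending order: [3, 4, 9, 15, 19]
Step 2: The number of values is n = 5.
Step 3: Since n is odd, the median is the middle value at position 3: 9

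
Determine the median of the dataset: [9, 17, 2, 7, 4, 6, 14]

7

Step 1: Sort the data in ascending order: [2, 4, 6, 7, 9, 14, 17]
Step 2: The number of values is n = 7.
Step 3: Since n is odd, the median is the middle value at position 4: 7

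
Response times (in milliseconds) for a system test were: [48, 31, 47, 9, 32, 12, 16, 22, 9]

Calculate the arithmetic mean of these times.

25.1111

Step 1: Sum all values: 48 + 31 + 47 + 9 + 32 + 12 + 16 + 22 + 9 = 226
Step 2: Count the number of values: n = 9
Step 3: Mean = sum / n = 226 / 9 = 25.1111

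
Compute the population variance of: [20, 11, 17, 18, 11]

13.84

Step 1: Compute the mean: (20 + 11 + 17 + 18 + 11) / 5 = 15.4
Step 2: Compute squared deviations from the mean:
  (20 - 15.4)^2 = 21.16
  (11 - 15.4)^2 = 19.36
  (17 - 15.4)^2 = 2.56
  (18 - 15.4)^2 = 6.76
  (11 - 15.4)^2 = 19.36
Step 3: Sum of squared deviations = 69.2
Step 4: Population variance = 69.2 / 5 = 13.84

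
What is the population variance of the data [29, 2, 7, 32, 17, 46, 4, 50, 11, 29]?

264.81

Step 1: Compute the mean: (29 + 2 + 7 + 32 + 17 + 46 + 4 + 50 + 11 + 29) / 10 = 22.7
Step 2: Compute squared deviations from the mean:
  (29 - 22.7)^2 = 39.69
  (2 - 22.7)^2 = 428.49
  (7 - 22.7)^2 = 246.49
  (32 - 22.7)^2 = 86.49
  (17 - 22.7)^2 = 32.49
  (46 - 22.7)^2 = 542.89
  (4 - 22.7)^2 = 349.69
  (50 - 22.7)^2 = 745.29
  (11 - 22.7)^2 = 136.89
  (29 - 22.7)^2 = 39.69
Step 3: Sum of squared deviations = 2648.1
Step 4: Population variance = 2648.1 / 10 = 264.81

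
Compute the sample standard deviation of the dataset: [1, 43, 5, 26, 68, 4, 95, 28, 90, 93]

38.3378

Step 1: Compute the mean: 45.3
Step 2: Sum of squared deviations from the mean: 13228.1
Step 3: Sample variance = 13228.1 / 9 = 1469.7889
Step 4: Standard deviation = sqrt(1469.7889) = 38.3378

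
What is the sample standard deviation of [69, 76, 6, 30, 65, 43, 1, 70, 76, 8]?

30.866

Step 1: Compute the mean: 44.4
Step 2: Sum of squared deviations from the mean: 8574.4
Step 3: Sample variance = 8574.4 / 9 = 952.7111
Step 4: Standard deviation = sqrt(952.7111) = 30.866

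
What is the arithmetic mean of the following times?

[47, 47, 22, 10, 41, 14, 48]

32.7143

Step 1: Sum all values: 47 + 47 + 22 + 10 + 41 + 14 + 48 = 229
Step 2: Count the number of values: n = 7
Step 3: Mean = sum / n = 229 / 7 = 32.7143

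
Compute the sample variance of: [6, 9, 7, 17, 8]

19.3

Step 1: Compute the mean: (6 + 9 + 7 + 17 + 8) / 5 = 9.4
Step 2: Compute squared deviations from the mean:
  (6 - 9.4)^2 = 11.56
  (9 - 9.4)^2 = 0.16
  (7 - 9.4)^2 = 5.76
  (17 - 9.4)^2 = 57.76
  (8 - 9.4)^2 = 1.96
Step 3: Sum of squared deviations = 77.2
Step 4: Sample variance = 77.2 / 4 = 19.3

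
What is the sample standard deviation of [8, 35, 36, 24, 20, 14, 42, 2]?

14.2922

Step 1: Compute the mean: 22.625
Step 2: Sum of squared deviations from the mean: 1429.875
Step 3: Sample variance = 1429.875 / 7 = 204.2679
Step 4: Standard deviation = sqrt(204.2679) = 14.2922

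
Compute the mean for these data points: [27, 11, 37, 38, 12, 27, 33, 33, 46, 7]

27.1

Step 1: Sum all values: 27 + 11 + 37 + 38 + 12 + 27 + 33 + 33 + 46 + 7 = 271
Step 2: Count the number of values: n = 10
Step 3: Mean = sum / n = 271 / 10 = 27.1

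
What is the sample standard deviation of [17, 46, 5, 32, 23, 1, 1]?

17.0922

Step 1: Compute the mean: 17.8571
Step 2: Sum of squared deviations from the mean: 1752.8571
Step 3: Sample variance = 1752.8571 / 6 = 292.1429
Step 4: Standard deviation = sqrt(292.1429) = 17.0922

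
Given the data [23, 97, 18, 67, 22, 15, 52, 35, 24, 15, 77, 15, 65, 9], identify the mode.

15

Step 1: Count the frequency of each value:
  9: appears 1 time(s)
  15: appears 3 time(s)
  18: appears 1 time(s)
  22: appears 1 time(s)
  23: appears 1 time(s)
  24: appears 1 time(s)
  35: appears 1 time(s)
  52: appears 1 time(s)
  65: appears 1 time(s)
  67: appears 1 time(s)
  77: appears 1 time(s)
  97: appears 1 time(s)
Step 2: The value 15 appears most frequently (3 times).
Step 3: Mode = 15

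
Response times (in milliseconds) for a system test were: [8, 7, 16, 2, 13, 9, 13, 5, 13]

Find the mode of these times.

13

Step 1: Count the frequency of each value:
  2: appears 1 time(s)
  5: appears 1 time(s)
  7: appears 1 time(s)
  8: appears 1 time(s)
  9: appears 1 time(s)
  13: appears 3 time(s)
  16: appears 1 time(s)
Step 2: The value 13 appears most frequently (3 times).
Step 3: Mode = 13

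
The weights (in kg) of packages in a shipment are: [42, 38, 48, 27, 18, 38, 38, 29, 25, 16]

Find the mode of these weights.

38

Step 1: Count the frequency of each value:
  16: appears 1 time(s)
  18: appears 1 time(s)
  25: appears 1 time(s)
  27: appears 1 time(s)
  29: appears 1 time(s)
  38: appears 3 time(s)
  42: appears 1 time(s)
  48: appears 1 time(s)
Step 2: The value 38 appears most frequently (3 times).
Step 3: Mode = 38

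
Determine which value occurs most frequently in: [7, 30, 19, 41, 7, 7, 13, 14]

7

Step 1: Count the frequency of each value:
  7: appears 3 time(s)
  13: appears 1 time(s)
  14: appears 1 time(s)
  19: appears 1 time(s)
  30: appears 1 time(s)
  41: appears 1 time(s)
Step 2: The value 7 appears most frequently (3 times).
Step 3: Mode = 7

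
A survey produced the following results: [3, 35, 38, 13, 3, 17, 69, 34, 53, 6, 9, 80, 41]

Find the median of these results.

34

Step 1: Sort the data in ascending order: [3, 3, 6, 9, 13, 17, 34, 35, 38, 41, 53, 69, 80]
Step 2: The number of values is n = 13.
Step 3: Since n is odd, the median is the middle value at position 7: 34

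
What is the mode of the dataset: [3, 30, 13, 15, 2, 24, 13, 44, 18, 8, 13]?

13

Step 1: Count the frequency of each value:
  2: appears 1 time(s)
  3: appears 1 time(s)
  8: appears 1 time(s)
  13: appears 3 time(s)
  15: appears 1 time(s)
  18: appears 1 time(s)
  24: appears 1 time(s)
  30: appears 1 time(s)
  44: appears 1 time(s)
Step 2: The value 13 appears most frequently (3 times).
Step 3: Mode = 13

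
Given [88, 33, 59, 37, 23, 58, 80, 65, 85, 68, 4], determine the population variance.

667.157

Step 1: Compute the mean: (88 + 33 + 59 + 37 + 23 + 58 + 80 + 65 + 85 + 68 + 4) / 11 = 54.5455
Step 2: Compute squared deviations from the mean:
  (88 - 54.5455)^2 = 1119.2066
  (33 - 54.5455)^2 = 464.2066
  (59 - 54.5455)^2 = 19.843
  (37 - 54.5455)^2 = 307.843
  (23 - 54.5455)^2 = 995.1157
  (58 - 54.5455)^2 = 11.9339
  (80 - 54.5455)^2 = 647.9339
  (65 - 54.5455)^2 = 109.2975
  (85 - 54.5455)^2 = 927.4793
  (68 - 54.5455)^2 = 181.0248
  (4 - 54.5455)^2 = 2554.843
Step 3: Sum of squared deviations = 7338.7273
Step 4: Population variance = 7338.7273 / 11 = 667.157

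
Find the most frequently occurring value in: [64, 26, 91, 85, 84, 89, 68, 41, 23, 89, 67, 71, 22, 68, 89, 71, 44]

89

Step 1: Count the frequency of each value:
  22: appears 1 time(s)
  23: appears 1 time(s)
  26: appears 1 time(s)
  41: appears 1 time(s)
  44: appears 1 time(s)
  64: appears 1 time(s)
  67: appears 1 time(s)
  68: appears 2 time(s)
  71: appears 2 time(s)
  84: appears 1 time(s)
  85: appears 1 time(s)
  89: appears 3 time(s)
  91: appears 1 time(s)
Step 2: The value 89 appears most frequently (3 times).
Step 3: Mode = 89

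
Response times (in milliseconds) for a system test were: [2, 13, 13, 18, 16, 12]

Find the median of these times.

13

Step 1: Sort the data in ascending order: [2, 12, 13, 13, 16, 18]
Step 2: The number of values is n = 6.
Step 3: Since n is even, the median is the average of positions 3 and 4:
  Median = (13 + 13) / 2 = 13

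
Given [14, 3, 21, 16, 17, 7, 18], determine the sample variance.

41.2381

Step 1: Compute the mean: (14 + 3 + 21 + 16 + 17 + 7 + 18) / 7 = 13.7143
Step 2: Compute squared deviations from the mean:
  (14 - 13.7143)^2 = 0.0816
  (3 - 13.7143)^2 = 114.7959
  (21 - 13.7143)^2 = 53.0816
  (16 - 13.7143)^2 = 5.2245
  (17 - 13.7143)^2 = 10.7959
  (7 - 13.7143)^2 = 45.0816
  (18 - 13.7143)^2 = 18.3673
Step 3: Sum of squared deviations = 247.4286
Step 4: Sample variance = 247.4286 / 6 = 41.2381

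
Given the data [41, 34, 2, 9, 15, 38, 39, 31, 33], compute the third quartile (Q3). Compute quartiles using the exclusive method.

38.5

Step 1: Sort the data: [2, 9, 15, 31, 33, 34, 38, 39, 41]
Step 2: n = 9
Step 3: Using the exclusive quartile method:
  Q1 = 12
  Q2 (median) = 33
  Q3 = 38.5
  IQR = Q3 - Q1 = 38.5 - 12 = 26.5
Step 4: Q3 = 38.5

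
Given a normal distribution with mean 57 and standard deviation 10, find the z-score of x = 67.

1

Step 1: Recall the z-score formula: z = (x - mu) / sigma
Step 2: Substitute values: z = (67 - 57) / 10
Step 3: z = 10 / 10 = 1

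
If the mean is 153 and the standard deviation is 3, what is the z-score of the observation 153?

0

Step 1: Recall the z-score formula: z = (x - mu) / sigma
Step 2: Substitute values: z = (153 - 153) / 3
Step 3: z = 0 / 3 = 0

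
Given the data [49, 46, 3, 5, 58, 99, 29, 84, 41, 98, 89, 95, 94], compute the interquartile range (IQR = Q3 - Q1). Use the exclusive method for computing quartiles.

59.5

Step 1: Sort the data: [3, 5, 29, 41, 46, 49, 58, 84, 89, 94, 95, 98, 99]
Step 2: n = 13
Step 3: Using the exclusive quartile method:
  Q1 = 35
  Q2 (median) = 58
  Q3 = 94.5
  IQR = Q3 - Q1 = 94.5 - 35 = 59.5
Step 4: IQR = 59.5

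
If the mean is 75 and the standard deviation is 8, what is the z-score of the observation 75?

0

Step 1: Recall the z-score formula: z = (x - mu) / sigma
Step 2: Substitute values: z = (75 - 75) / 8
Step 3: z = 0 / 8 = 0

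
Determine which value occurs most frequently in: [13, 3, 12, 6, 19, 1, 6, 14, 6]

6

Step 1: Count the frequency of each value:
  1: appears 1 time(s)
  3: appears 1 time(s)
  6: appears 3 time(s)
  12: appears 1 time(s)
  13: appears 1 time(s)
  14: appears 1 time(s)
  19: appears 1 time(s)
Step 2: The value 6 appears most frequently (3 times).
Step 3: Mode = 6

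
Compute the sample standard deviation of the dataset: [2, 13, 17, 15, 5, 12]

5.8878

Step 1: Compute the mean: 10.6667
Step 2: Sum of squared deviations from the mean: 173.3333
Step 3: Sample variance = 173.3333 / 5 = 34.6667
Step 4: Standard deviation = sqrt(34.6667) = 5.8878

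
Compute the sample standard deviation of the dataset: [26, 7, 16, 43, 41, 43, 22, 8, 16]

14.5258

Step 1: Compute the mean: 24.6667
Step 2: Sum of squared deviations from the mean: 1688
Step 3: Sample variance = 1688 / 8 = 211
Step 4: Standard deviation = sqrt(211) = 14.5258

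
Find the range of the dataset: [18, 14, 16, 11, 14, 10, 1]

17

Step 1: Identify the maximum value: max = 18
Step 2: Identify the minimum value: min = 1
Step 3: Range = max - min = 18 - 1 = 17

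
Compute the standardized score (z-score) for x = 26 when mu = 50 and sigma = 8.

-3

Step 1: Recall the z-score formula: z = (x - mu) / sigma
Step 2: Substitute values: z = (26 - 50) / 8
Step 3: z = -24 / 8 = -3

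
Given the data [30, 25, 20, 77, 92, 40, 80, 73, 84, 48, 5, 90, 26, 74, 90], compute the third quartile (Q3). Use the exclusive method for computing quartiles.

84

Step 1: Sort the data: [5, 20, 25, 26, 30, 40, 48, 73, 74, 77, 80, 84, 90, 90, 92]
Step 2: n = 15
Step 3: Using the exclusive quartile method:
  Q1 = 26
  Q2 (median) = 73
  Q3 = 84
  IQR = Q3 - Q1 = 84 - 26 = 58
Step 4: Q3 = 84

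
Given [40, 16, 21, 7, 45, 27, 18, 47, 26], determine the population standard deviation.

13.0394

Step 1: Compute the mean: 27.4444
Step 2: Sum of squared deviations from the mean: 1530.2222
Step 3: Population variance = 1530.2222 / 9 = 170.0247
Step 4: Standard deviation = sqrt(170.0247) = 13.0394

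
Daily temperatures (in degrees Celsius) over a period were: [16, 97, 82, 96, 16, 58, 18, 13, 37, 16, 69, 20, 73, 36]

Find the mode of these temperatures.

16

Step 1: Count the frequency of each value:
  13: appears 1 time(s)
  16: appears 3 time(s)
  18: appears 1 time(s)
  20: appears 1 time(s)
  36: appears 1 time(s)
  37: appears 1 time(s)
  58: appears 1 time(s)
  69: appears 1 time(s)
  73: appears 1 time(s)
  82: appears 1 time(s)
  96: appears 1 time(s)
  97: appears 1 time(s)
Step 2: The value 16 appears most frequently (3 times).
Step 3: Mode = 16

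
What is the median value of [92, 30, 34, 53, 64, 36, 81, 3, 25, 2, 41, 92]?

38.5

Step 1: Sort the data in ascending order: [2, 3, 25, 30, 34, 36, 41, 53, 64, 81, 92, 92]
Step 2: The number of values is n = 12.
Step 3: Since n is even, the median is the average of positions 6 and 7:
  Median = (36 + 41) / 2 = 38.5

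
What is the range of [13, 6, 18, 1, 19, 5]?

18

Step 1: Identify the maximum value: max = 19
Step 2: Identify the minimum value: min = 1
Step 3: Range = max - min = 19 - 1 = 18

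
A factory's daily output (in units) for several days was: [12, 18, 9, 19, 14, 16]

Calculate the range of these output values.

10

Step 1: Identify the maximum value: max = 19
Step 2: Identify the minimum value: min = 9
Step 3: Range = max - min = 19 - 9 = 10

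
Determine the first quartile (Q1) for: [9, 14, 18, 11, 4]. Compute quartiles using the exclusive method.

6.5

Step 1: Sort the data: [4, 9, 11, 14, 18]
Step 2: n = 5
Step 3: Using the exclusive quartile method:
  Q1 = 6.5
  Q2 (median) = 11
  Q3 = 16
  IQR = Q3 - Q1 = 16 - 6.5 = 9.5
Step 4: Q1 = 6.5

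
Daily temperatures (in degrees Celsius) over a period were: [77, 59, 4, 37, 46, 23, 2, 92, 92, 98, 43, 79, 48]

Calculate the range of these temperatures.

96

Step 1: Identify the maximum value: max = 98
Step 2: Identify the minimum value: min = 2
Step 3: Range = max - min = 98 - 2 = 96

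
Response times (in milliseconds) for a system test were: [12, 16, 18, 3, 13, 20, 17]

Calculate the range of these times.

17

Step 1: Identify the maximum value: max = 20
Step 2: Identify the minimum value: min = 3
Step 3: Range = max - min = 20 - 3 = 17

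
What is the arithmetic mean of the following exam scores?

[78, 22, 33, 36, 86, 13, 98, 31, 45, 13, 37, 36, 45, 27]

42.8571

Step 1: Sum all values: 78 + 22 + 33 + 36 + 86 + 13 + 98 + 31 + 45 + 13 + 37 + 36 + 45 + 27 = 600
Step 2: Count the number of values: n = 14
Step 3: Mean = sum / n = 600 / 14 = 42.8571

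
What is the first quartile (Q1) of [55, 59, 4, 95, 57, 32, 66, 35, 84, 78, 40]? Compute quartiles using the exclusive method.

35

Step 1: Sort the data: [4, 32, 35, 40, 55, 57, 59, 66, 78, 84, 95]
Step 2: n = 11
Step 3: Using the exclusive quartile method:
  Q1 = 35
  Q2 (median) = 57
  Q3 = 78
  IQR = Q3 - Q1 = 78 - 35 = 43
Step 4: Q1 = 35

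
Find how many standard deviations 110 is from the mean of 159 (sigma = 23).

-2.1304

Step 1: Recall the z-score formula: z = (x - mu) / sigma
Step 2: Substitute values: z = (110 - 159) / 23
Step 3: z = -49 / 23 = -2.1304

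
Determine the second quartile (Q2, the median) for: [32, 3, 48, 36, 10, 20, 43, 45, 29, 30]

31

Step 1: Sort the data: [3, 10, 20, 29, 30, 32, 36, 43, 45, 48]
Step 2: n = 10
Step 3: Q2 is the median. Since n is even, it is the average of the values at positions 5 and 6:
  Q2 = (30 + 32) / 2 = 31
Step 4: Q2 = 31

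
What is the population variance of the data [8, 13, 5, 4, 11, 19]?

26

Step 1: Compute the mean: (8 + 13 + 5 + 4 + 11 + 19) / 6 = 10
Step 2: Compute squared deviations from the mean:
  (8 - 10)^2 = 4
  (13 - 10)^2 = 9
  (5 - 10)^2 = 25
  (4 - 10)^2 = 36
  (11 - 10)^2 = 1
  (19 - 10)^2 = 81
Step 3: Sum of squared deviations = 156
Step 4: Population variance = 156 / 6 = 26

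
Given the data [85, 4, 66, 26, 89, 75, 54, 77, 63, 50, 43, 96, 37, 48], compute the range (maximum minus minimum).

92

Step 1: Identify the maximum value: max = 96
Step 2: Identify the minimum value: min = 4
Step 3: Range = max - min = 96 - 4 = 92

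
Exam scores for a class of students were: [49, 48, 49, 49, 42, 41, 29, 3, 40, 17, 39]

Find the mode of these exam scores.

49

Step 1: Count the frequency of each value:
  3: appears 1 time(s)
  17: appears 1 time(s)
  29: appears 1 time(s)
  39: appears 1 time(s)
  40: appears 1 time(s)
  41: appears 1 time(s)
  42: appears 1 time(s)
  48: appears 1 time(s)
  49: appears 3 time(s)
Step 2: The value 49 appears most frequently (3 times).
Step 3: Mode = 49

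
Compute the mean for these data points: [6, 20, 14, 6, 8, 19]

12.1667

Step 1: Sum all values: 6 + 20 + 14 + 6 + 8 + 19 = 73
Step 2: Count the number of values: n = 6
Step 3: Mean = sum / n = 73 / 6 = 12.1667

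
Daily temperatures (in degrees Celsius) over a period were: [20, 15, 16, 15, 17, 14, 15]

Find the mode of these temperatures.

15

Step 1: Count the frequency of each value:
  14: appears 1 time(s)
  15: appears 3 time(s)
  16: appears 1 time(s)
  17: appears 1 time(s)
  20: appears 1 time(s)
Step 2: The value 15 appears most frequently (3 times).
Step 3: Mode = 15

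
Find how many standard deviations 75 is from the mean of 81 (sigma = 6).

-1

Step 1: Recall the z-score formula: z = (x - mu) / sigma
Step 2: Substitute values: z = (75 - 81) / 6
Step 3: z = -6 / 6 = -1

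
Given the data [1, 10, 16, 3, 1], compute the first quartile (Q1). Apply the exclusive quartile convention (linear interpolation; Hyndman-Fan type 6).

1

Step 1: Sort the data: [1, 1, 3, 10, 16]
Step 2: n = 5
Step 3: Using the exclusive quartile method:
  Q1 = 1
  Q2 (median) = 3
  Q3 = 13
  IQR = Q3 - Q1 = 13 - 1 = 12
Step 4: Q1 = 1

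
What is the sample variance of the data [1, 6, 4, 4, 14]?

24.2

Step 1: Compute the mean: (1 + 6 + 4 + 4 + 14) / 5 = 5.8
Step 2: Compute squared deviations from the mean:
  (1 - 5.8)^2 = 23.04
  (6 - 5.8)^2 = 0.04
  (4 - 5.8)^2 = 3.24
  (4 - 5.8)^2 = 3.24
  (14 - 5.8)^2 = 67.24
Step 3: Sum of squared deviations = 96.8
Step 4: Sample variance = 96.8 / 4 = 24.2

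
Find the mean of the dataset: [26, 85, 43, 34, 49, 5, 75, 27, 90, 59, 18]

46.4545

Step 1: Sum all values: 26 + 85 + 43 + 34 + 49 + 5 + 75 + 27 + 90 + 59 + 18 = 511
Step 2: Count the number of values: n = 11
Step 3: Mean = sum / n = 511 / 11 = 46.4545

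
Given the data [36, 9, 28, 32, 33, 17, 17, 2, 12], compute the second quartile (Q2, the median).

17

Step 1: Sort the data: [2, 9, 12, 17, 17, 28, 32, 33, 36]
Step 2: n = 9
Step 3: Q2 is the median. Since n is odd, it is the middle value at position 5: 17
Step 4: Q2 = 17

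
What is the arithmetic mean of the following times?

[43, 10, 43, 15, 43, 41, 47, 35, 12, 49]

33.8

Step 1: Sum all values: 43 + 10 + 43 + 15 + 43 + 41 + 47 + 35 + 12 + 49 = 338
Step 2: Count the number of values: n = 10
Step 3: Mean = sum / n = 338 / 10 = 33.8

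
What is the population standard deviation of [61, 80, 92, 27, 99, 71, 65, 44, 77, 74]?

20.2781

Step 1: Compute the mean: 69
Step 2: Sum of squared deviations from the mean: 4112
Step 3: Population variance = 4112 / 10 = 411.2
Step 4: Standard deviation = sqrt(411.2) = 20.2781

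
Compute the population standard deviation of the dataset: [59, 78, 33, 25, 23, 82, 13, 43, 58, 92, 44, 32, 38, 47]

22.6987

Step 1: Compute the mean: 47.6429
Step 2: Sum of squared deviations from the mean: 7213.2143
Step 3: Population variance = 7213.2143 / 14 = 515.2296
Step 4: Standard deviation = sqrt(515.2296) = 22.6987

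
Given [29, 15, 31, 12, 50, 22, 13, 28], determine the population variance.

138.5

Step 1: Compute the mean: (29 + 15 + 31 + 12 + 50 + 22 + 13 + 28) / 8 = 25
Step 2: Compute squared deviations from the mean:
  (29 - 25)^2 = 16
  (15 - 25)^2 = 100
  (31 - 25)^2 = 36
  (12 - 25)^2 = 169
  (50 - 25)^2 = 625
  (22 - 25)^2 = 9
  (13 - 25)^2 = 144
  (28 - 25)^2 = 9
Step 3: Sum of squared deviations = 1108
Step 4: Population variance = 1108 / 8 = 138.5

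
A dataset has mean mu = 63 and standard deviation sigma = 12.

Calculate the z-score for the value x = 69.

0.5

Step 1: Recall the z-score formula: z = (x - mu) / sigma
Step 2: Substitute values: z = (69 - 63) / 12
Step 3: z = 6 / 12 = 0.5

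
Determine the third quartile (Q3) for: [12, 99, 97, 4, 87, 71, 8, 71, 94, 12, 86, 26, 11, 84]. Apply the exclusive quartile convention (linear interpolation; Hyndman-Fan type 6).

88.75

Step 1: Sort the data: [4, 8, 11, 12, 12, 26, 71, 71, 84, 86, 87, 94, 97, 99]
Step 2: n = 14
Step 3: Using the exclusive quartile method:
  Q1 = 11.75
  Q2 (median) = 71
  Q3 = 88.75
  IQR = Q3 - Q1 = 88.75 - 11.75 = 77
Step 4: Q3 = 88.75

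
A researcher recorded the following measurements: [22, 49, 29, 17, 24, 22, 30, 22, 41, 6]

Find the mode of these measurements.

22

Step 1: Count the frequency of each value:
  6: appears 1 time(s)
  17: appears 1 time(s)
  22: appears 3 time(s)
  24: appears 1 time(s)
  29: appears 1 time(s)
  30: appears 1 time(s)
  41: appears 1 time(s)
  49: appears 1 time(s)
Step 2: The value 22 appears most frequently (3 times).
Step 3: Mode = 22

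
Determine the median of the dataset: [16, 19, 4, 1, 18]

16

Step 1: Sort the data in ascending order: [1, 4, 16, 18, 19]
Step 2: The number of values is n = 5.
Step 3: Since n is odd, the median is the middle value at position 3: 16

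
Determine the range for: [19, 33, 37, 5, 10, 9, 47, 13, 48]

43

Step 1: Identify the maximum value: max = 48
Step 2: Identify the minimum value: min = 5
Step 3: Range = max - min = 48 - 5 = 43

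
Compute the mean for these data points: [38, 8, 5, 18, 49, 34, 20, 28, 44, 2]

24.6

Step 1: Sum all values: 38 + 8 + 5 + 18 + 49 + 34 + 20 + 28 + 44 + 2 = 246
Step 2: Count the number of values: n = 10
Step 3: Mean = sum / n = 246 / 10 = 24.6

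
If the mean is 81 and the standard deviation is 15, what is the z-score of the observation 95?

0.9333

Step 1: Recall the z-score formula: z = (x - mu) / sigma
Step 2: Substitute values: z = (95 - 81) / 15
Step 3: z = 14 / 15 = 0.9333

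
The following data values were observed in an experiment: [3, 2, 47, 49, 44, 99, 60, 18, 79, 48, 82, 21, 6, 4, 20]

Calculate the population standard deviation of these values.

30.4022

Step 1: Compute the mean: 38.8
Step 2: Sum of squared deviations from the mean: 13864.4
Step 3: Population variance = 13864.4 / 15 = 924.2933
Step 4: Standard deviation = sqrt(924.2933) = 30.4022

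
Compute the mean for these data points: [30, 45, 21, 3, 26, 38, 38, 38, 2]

26.7778

Step 1: Sum all values: 30 + 45 + 21 + 3 + 26 + 38 + 38 + 38 + 2 = 241
Step 2: Count the number of values: n = 9
Step 3: Mean = sum / n = 241 / 9 = 26.7778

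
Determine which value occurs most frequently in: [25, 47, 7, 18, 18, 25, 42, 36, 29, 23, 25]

25

Step 1: Count the frequency of each value:
  7: appears 1 time(s)
  18: appears 2 time(s)
  23: appears 1 time(s)
  25: appears 3 time(s)
  29: appears 1 time(s)
  36: appears 1 time(s)
  42: appears 1 time(s)
  47: appears 1 time(s)
Step 2: The value 25 appears most frequently (3 times).
Step 3: Mode = 25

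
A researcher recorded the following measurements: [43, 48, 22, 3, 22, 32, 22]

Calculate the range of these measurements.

45

Step 1: Identify the maximum value: max = 48
Step 2: Identify the minimum value: min = 3
Step 3: Range = max - min = 48 - 3 = 45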